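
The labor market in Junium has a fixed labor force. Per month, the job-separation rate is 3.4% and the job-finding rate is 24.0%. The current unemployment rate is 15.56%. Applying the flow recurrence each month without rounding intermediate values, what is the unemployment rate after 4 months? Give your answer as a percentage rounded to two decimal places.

Unemployment rate after four months ≈ 13.28%.

With a fixed labor force, u_{t+1} = u_t + s·(1−u_t) − f·u_t = u_t·(1−s−f) + s.
Here 1−s−f = 0.726 and s = 0.034.
u_1 = 0.155600 × 0.726 + 0.034 = 0.146966.
u_2 = 0.146966 × 0.726 + 0.034 = 0.140697.
u_3 = 0.140697 × 0.726 + 0.034 = 0.136146.
u_4 = 0.136146 × 0.726 + 0.034 = 0.132842.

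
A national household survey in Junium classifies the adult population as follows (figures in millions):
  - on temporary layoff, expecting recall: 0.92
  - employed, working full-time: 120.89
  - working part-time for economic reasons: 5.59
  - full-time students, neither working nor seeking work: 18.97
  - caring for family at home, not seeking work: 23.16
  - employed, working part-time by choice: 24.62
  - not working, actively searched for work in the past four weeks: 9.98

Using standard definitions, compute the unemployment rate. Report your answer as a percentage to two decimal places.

Employed = 120.89 + 5.59 + 24.62 = 151.10 million (anyone who worked, including part-time for economic reasons, counts as employed).
Unemployed = 0.92 + 9.98 = 10.90 million (jobless and actively searching, or on temporary layoff).
Labor force = 151.10 + 10.90 = 162.00 million.
Unemployment rate = 10.90 / 162.00 = 6.73%.

Unemployment rate ≈ 6.73%.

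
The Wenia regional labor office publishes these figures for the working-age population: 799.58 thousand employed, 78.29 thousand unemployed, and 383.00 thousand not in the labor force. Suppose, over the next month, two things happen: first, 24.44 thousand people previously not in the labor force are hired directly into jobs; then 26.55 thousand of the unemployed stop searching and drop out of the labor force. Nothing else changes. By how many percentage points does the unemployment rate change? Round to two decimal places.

The unemployment rate changes by −3.01 percentage points.

Initially, labor force = 799.58 + 78.29 = 877.87 thousand, so u = 78.29/877.87 = 8.92%.
After the first change, employed and labor force both rise by 24.44; unemployed unchanged → E = 824.02, U = 78.29, labor force = 902.31 thousand.
After the second change, unemployed and labor force both fall by 26.55 → E = 824.02, U = 51.74, labor force = 875.76 thousand.
New unemployment rate = 51.74 / 875.76 = 5.91%.
Change = 5.91% − 8.92% = −3.01 percentage points.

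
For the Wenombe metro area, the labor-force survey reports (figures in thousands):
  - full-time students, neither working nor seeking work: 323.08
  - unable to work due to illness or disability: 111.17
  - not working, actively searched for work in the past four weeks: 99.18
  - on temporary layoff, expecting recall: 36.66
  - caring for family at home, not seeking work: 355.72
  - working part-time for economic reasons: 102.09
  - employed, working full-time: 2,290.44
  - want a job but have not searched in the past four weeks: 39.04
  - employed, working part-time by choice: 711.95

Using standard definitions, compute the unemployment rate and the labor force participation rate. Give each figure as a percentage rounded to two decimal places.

Unemployment rate ≈ 4.19%; labor force participation rate ≈ 79.63%.

Employed = 102.09 + 2,290.44 + 711.95 = 3,104.48 thousand (anyone who worked, including part-time for economic reasons, counts as employed).
Unemployed = 99.18 + 36.66 = 135.84 thousand (jobless and actively searching, or on temporary layoff).
Labor force = 3,104.48 + 135.84 = 3,240.32 thousand.
Not in labor force = 323.08 + 111.17 + 355.72 + 39.04 = 829.01 thousand (those not working and not actively searching are outside the labor force — including those who want a job but have given up searching).
Civilian working-age population = 3,240.32 + 829.01 = 4,069.33 thousand.
Unemployment rate = 135.84 / 3,240.32 = 4.19%.
Labor force participation rate = 3,240.32 / 4,069.33 = 79.63%.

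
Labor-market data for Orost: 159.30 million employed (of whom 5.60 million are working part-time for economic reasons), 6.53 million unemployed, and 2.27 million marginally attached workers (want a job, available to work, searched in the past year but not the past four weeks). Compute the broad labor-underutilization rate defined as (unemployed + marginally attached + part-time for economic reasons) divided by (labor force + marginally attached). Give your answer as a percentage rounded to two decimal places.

Labor force = 159.30 + 6.53 = 165.83 million.
Numerator = 6.53 + 2.27 + 5.60 = 14.40 million.
Denominator = 165.83 + 2.27 = 168.10 million.
Broad rate = 14.40 / 168.10 = 8.57%.

Broad underutilization rate ≈ 8.57%.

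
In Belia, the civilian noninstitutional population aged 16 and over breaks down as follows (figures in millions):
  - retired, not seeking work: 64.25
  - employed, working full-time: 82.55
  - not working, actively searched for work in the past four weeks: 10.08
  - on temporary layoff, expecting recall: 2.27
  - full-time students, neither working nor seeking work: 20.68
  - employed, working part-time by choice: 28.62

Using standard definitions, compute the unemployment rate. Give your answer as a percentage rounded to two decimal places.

Employed = 82.55 + 28.62 = 111.17 million.
Unemployed = 10.08 + 2.27 = 12.35 million (jobless and actively searching, or on temporary layoff).
Labor force = 111.17 + 12.35 = 123.52 million.
Unemployment rate = 12.35 / 123.52 = 10.00%.

Unemployment rate ≈ 10.00%.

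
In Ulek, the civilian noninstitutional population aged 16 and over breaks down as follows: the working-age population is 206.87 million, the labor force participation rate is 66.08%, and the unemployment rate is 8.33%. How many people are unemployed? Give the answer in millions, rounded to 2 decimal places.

Labor force = 0.6608 × 206.87 = 136.70 million.
Unemployed = 0.0833 × 136.70 ≈ 11.39 million.

About 11.39 million are unemployed.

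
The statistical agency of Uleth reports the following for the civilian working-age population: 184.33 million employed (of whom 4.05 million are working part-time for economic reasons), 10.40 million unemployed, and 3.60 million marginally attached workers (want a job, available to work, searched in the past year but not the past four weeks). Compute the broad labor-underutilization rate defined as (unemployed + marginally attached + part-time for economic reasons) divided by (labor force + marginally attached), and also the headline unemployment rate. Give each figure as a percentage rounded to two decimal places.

Labor force = 184.33 + 10.40 = 194.73 million.
Numerator = 10.40 + 3.60 + 4.05 = 18.05 million.
Denominator = 194.73 + 3.60 = 198.33 million.
Broad rate = 18.05 / 198.33 = 9.10%.
Headline unemployment rate = 10.40 / 194.73 = 5.34%.

Broad underutilization rate ≈ 9.10%; headline unemployment rate ≈ 5.34%.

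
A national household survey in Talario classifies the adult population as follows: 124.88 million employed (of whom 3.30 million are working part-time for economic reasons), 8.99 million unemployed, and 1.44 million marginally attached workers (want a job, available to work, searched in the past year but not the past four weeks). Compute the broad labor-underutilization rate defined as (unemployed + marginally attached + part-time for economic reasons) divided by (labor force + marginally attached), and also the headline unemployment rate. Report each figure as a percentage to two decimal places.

Labor force = 124.88 + 8.99 = 133.87 million.
Numerator = 8.99 + 1.44 + 3.30 = 13.73 million.
Denominator = 133.87 + 1.44 = 135.31 million.
Broad rate = 13.73 / 135.31 = 10.15%.
Headline unemployment rate = 8.99 / 133.87 = 6.72%.

Broad underutilization rate ≈ 10.15%; headline unemployment rate ≈ 6.72%.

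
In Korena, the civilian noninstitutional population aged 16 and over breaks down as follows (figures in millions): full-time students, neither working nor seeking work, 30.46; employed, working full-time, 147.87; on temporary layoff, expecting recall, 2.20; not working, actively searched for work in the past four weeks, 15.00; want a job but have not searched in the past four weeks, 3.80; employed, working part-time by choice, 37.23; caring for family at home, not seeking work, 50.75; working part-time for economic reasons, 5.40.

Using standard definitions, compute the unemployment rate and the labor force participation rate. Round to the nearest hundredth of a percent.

Unemployment rate ≈ 8.28%; labor force participation rate ≈ 70.96%.

Employed = 147.87 + 37.23 + 5.40 = 190.50 million (anyone who worked, including part-time for economic reasons, counts as employed).
Unemployed = 2.20 + 15.00 = 17.20 million (jobless and actively searching, or on temporary layoff).
Labor force = 190.50 + 17.20 = 207.70 million.
Not in labor force = 30.46 + 3.80 + 50.75 = 85.01 million (those not working and not actively searching are outside the labor force — including those who want a job but have given up searching).
Civilian working-age population = 207.70 + 85.01 = 292.71 million.
Unemployment rate = 17.20 / 207.70 = 8.28%.
Labor force participation rate = 207.70 / 292.71 = 70.96%.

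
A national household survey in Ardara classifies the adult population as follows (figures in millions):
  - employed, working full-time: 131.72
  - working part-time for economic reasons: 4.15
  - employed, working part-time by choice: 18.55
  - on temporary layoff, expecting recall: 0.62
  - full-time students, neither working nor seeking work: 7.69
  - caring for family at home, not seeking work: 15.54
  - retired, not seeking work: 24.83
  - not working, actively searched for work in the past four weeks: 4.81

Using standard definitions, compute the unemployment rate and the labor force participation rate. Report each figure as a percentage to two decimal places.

Unemployment rate ≈ 3.40%; labor force participation rate ≈ 76.88%.

Employed = 131.72 + 4.15 + 18.55 = 154.42 million (anyone who worked, including part-time for economic reasons, counts as employed).
Unemployed = 0.62 + 4.81 = 5.43 million (jobless and actively searching, or on temporary layoff).
Labor force = 154.42 + 5.43 = 159.85 million.
Not in labor force = 7.69 + 15.54 + 24.83 = 48.06 million (those not working and not actively searching are outside the labor force).
Civilian working-age population = 159.85 + 48.06 = 207.91 million.
Unemployment rate = 5.43 / 159.85 = 3.40%.
Labor force participation rate = 159.85 / 207.91 = 76.88%.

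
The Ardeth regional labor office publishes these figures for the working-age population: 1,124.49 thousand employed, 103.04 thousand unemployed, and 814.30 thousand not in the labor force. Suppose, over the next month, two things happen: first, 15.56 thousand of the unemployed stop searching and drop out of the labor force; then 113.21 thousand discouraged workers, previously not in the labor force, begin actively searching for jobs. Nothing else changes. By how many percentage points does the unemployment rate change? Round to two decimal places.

The unemployment rate changes by +6.75 percentage points.

Initially, labor force = 1,124.49 + 103.04 = 1,227.53 thousand, so u = 103.04/1,227.53 = 8.39%.
After the first change, unemployed and labor force both fall by 15.56 → E = 1,124.49, U = 87.48, labor force = 1,211.97 thousand.
After the second change, unemployed and labor force both rise by 113.21 → E = 1,124.49, U = 200.69, labor force = 1,325.18 thousand.
New unemployment rate = 200.69 / 1,325.18 = 15.14%.
Change = 15.14% − 8.39% = +6.75 percentage points.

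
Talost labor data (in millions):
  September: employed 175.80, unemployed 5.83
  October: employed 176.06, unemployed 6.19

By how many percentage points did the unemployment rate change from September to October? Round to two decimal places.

The unemployment rate changed by +0.19 percentage points.

September: labor force = 175.80 + 5.83 = 181.63; u = 5.83/181.63 = 3.21%.
October: labor force = 176.06 + 6.19 = 182.25; u = 6.19/182.25 = 3.40%.
Change = 3.40% − 3.21% = +0.19 pp.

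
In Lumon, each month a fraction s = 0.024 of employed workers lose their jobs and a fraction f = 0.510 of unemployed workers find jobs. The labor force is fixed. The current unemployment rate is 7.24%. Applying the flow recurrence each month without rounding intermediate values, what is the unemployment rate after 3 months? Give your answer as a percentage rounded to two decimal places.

Unemployment rate after three months ≈ 4.77%.

With a fixed labor force, u_{t+1} = u_t + s·(1−u_t) − f·u_t = u_t·(1−s−f) + s.
Here 1−s−f = 0.466 and s = 0.024.
u_1 = 0.072400 × 0.466 + 0.024 = 0.057738.
u_2 = 0.057738 × 0.466 + 0.024 = 0.050906.
u_3 = 0.050906 × 0.466 + 0.024 = 0.047722.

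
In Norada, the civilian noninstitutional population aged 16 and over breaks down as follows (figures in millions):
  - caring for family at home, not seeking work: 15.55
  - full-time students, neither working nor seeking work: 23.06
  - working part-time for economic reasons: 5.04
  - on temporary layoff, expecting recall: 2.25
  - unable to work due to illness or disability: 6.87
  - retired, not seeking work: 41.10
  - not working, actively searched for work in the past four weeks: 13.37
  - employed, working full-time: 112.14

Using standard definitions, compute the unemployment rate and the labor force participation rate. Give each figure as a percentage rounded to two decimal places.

Employed = 5.04 + 112.14 = 117.18 million (anyone who worked, including part-time for economic reasons, counts as employed).
Unemployed = 2.25 + 13.37 = 15.62 million (jobless and actively searching, or on temporary layoff).
Labor force = 117.18 + 15.62 = 132.80 million.
Not in labor force = 15.55 + 23.06 + 6.87 + 41.10 = 86.58 million (those not working and not actively searching are outside the labor force).
Civilian working-age population = 132.80 + 86.58 = 219.38 million.
Unemployment rate = 15.62 / 132.80 = 11.76%.
Labor force participation rate = 132.80 / 219.38 = 60.53%.

Unemployment rate ≈ 11.76%; labor force participation rate ≈ 60.53%.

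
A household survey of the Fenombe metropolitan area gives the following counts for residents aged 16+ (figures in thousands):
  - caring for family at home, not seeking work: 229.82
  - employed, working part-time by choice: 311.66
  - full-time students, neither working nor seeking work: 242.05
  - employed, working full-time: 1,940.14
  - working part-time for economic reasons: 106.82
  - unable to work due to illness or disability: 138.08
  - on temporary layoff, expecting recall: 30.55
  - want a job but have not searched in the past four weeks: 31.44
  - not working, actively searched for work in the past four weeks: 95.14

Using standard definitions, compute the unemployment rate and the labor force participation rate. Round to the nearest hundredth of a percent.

Unemployment rate ≈ 5.06%; labor force participation rate ≈ 79.48%.

Employed = 311.66 + 1,940.14 + 106.82 = 2,358.62 thousand (anyone who worked, including part-time for economic reasons, counts as employed).
Unemployed = 30.55 + 95.14 = 125.69 thousand (jobless and actively searching, or on temporary layoff).
Labor force = 2,358.62 + 125.69 = 2,484.31 thousand.
Not in labor force = 229.82 + 242.05 + 138.08 + 31.44 = 641.39 thousand (those not working and not actively searching are outside the labor force — including those who want a job but have given up searching).
Civilian working-age population = 2,484.31 + 641.39 = 3,125.70 thousand.
Unemployment rate = 125.69 / 2,484.31 = 5.06%.
Labor force participation rate = 2,484.31 / 3,125.70 = 79.48%.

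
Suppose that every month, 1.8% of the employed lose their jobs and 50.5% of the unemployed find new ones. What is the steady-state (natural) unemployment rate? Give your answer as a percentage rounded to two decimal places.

Steady-state unemployment rate ≈ 3.44%.

At steady state the flows balance: s·E = f·U, so U/(E+U) = s/(s+f).
u* = 1.8 / (1.8 + 50.5) = 1.8 / 52.30 = 3.44%.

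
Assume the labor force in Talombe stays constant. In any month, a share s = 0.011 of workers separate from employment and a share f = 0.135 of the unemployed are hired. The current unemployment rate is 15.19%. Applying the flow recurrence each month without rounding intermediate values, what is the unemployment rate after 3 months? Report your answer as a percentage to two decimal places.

Unemployment rate after three months ≈ 12.30%.

With a fixed labor force, u_{t+1} = u_t + s·(1−u_t) − f·u_t = u_t·(1−s−f) + s.
Here 1−s−f = 0.854 and s = 0.011.
u_1 = 0.151900 × 0.854 + 0.011 = 0.140723.
u_2 = 0.140723 × 0.854 + 0.011 = 0.131177.
u_3 = 0.131177 × 0.854 + 0.011 = 0.123025.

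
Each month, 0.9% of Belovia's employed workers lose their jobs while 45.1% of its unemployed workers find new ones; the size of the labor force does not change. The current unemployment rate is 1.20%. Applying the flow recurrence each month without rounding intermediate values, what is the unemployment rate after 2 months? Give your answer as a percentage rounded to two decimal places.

Unemployment rate after two months ≈ 1.74%.

With a fixed labor force, u_{t+1} = u_t + s·(1−u_t) − f·u_t = u_t·(1−s−f) + s.
Here 1−s−f = 0.540 and s = 0.009.
u_1 = 0.012000 × 0.540 + 0.009 = 0.015480.
u_2 = 0.015480 × 0.540 + 0.009 = 0.017359.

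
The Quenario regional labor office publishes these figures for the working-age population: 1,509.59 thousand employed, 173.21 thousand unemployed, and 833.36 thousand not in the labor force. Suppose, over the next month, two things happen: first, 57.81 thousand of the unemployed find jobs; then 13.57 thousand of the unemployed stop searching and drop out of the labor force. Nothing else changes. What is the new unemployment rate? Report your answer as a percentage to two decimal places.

New unemployment rate ≈ 6.10%.

Initially, labor force = 1,509.59 + 173.21 = 1,682.80 thousand, so u = 173.21/1,682.80 = 10.29%.
After the first change, unemployed falls and employed rises by 57.81; labor force unchanged → E = 1,567.40, U = 115.40, labor force = 1,682.80 thousand.
After the second change, unemployed and labor force both fall by 13.57 → E = 1,567.40, U = 101.83, labor force = 1,669.23 thousand.
New unemployment rate = 101.83 / 1,669.23 = 6.10%.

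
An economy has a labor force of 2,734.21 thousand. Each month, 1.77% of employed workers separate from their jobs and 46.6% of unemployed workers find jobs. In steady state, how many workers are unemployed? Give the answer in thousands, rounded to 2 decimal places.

Steady-state unemployment rate u* = s/(s+f) = 1.77/(1.77+46.6) = 0.036593.
Unemployed = u* × labor force = 0.036593 × 2,734.21 ≈ 100.05 thousand.

About 100.05 thousand are unemployed in steady state.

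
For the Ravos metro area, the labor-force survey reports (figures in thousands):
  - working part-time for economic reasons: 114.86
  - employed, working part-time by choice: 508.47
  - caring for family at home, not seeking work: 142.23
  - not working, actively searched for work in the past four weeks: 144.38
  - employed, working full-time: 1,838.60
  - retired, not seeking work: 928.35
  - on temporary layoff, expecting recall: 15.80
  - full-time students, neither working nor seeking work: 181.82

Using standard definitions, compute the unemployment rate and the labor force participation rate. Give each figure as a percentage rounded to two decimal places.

Employed = 114.86 + 508.47 + 1,838.60 = 2,461.93 thousand (anyone who worked, including part-time for economic reasons, counts as employed).
Unemployed = 144.38 + 15.80 = 160.18 thousand (jobless and actively searching, or on temporary layoff).
Labor force = 2,461.93 + 160.18 = 2,622.11 thousand.
Not in labor force = 142.23 + 928.35 + 181.82 = 1,252.40 thousand (those not working and not actively searching are outside the labor force).
Civilian working-age population = 2,622.11 + 1,252.40 = 3,874.51 thousand.
Unemployment rate = 160.18 / 2,622.11 = 6.11%.
Labor force participation rate = 2,622.11 / 3,874.51 = 67.68%.

Unemployment rate ≈ 6.11%; labor force participation rate ≈ 67.68%.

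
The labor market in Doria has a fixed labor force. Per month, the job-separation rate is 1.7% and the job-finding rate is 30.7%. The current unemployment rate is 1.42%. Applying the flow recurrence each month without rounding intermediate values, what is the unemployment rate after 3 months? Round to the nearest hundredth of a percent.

Unemployment rate after three months ≈ 4.06%.

With a fixed labor force, u_{t+1} = u_t + s·(1−u_t) − f·u_t = u_t·(1−s−f) + s.
Here 1−s−f = 0.676 and s = 0.017.
u_1 = 0.014200 × 0.676 + 0.017 = 0.026599.
u_2 = 0.026599 × 0.676 + 0.017 = 0.034981.
u_3 = 0.034981 × 0.676 + 0.017 = 0.040647.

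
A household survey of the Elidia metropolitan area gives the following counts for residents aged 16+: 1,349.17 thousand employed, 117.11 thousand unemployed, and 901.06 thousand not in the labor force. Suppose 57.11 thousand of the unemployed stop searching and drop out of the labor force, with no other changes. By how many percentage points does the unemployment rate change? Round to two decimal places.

The unemployment rate changes by −3.73 percentage points.

Initially, labor force = 1,349.17 + 117.11 = 1,466.28 thousand, so u = 117.11/1,466.28 = 7.99%.
After the change, unemployed and labor force both fall by 57.11 → E = 1,349.17, U = 60.00, labor force = 1,409.17 thousand.
New unemployment rate = 60.00 / 1,409.17 = 4.26%.
Change = 4.26% − 7.99% = −3.73 percentage points.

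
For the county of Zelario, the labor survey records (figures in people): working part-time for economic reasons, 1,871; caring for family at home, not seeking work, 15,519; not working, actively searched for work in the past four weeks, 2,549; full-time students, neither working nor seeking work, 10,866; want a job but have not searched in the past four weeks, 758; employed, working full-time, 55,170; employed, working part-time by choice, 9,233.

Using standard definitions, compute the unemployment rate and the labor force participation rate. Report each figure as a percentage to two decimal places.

Unemployment rate ≈ 3.70%; labor force participation rate ≈ 71.72%.

Employed = 1,871 + 55,170 + 9,233 = 66,274 (anyone who worked, including part-time for economic reasons, counts as employed).
Unemployed = 2,549.
Labor force = 66,274 + 2,549 = 68,823.
Not in labor force = 15,519 + 10,866 + 758 = 27,143 (those not working and not actively searching are outside the labor force — including those who want a job but have given up searching).
Civilian working-age population = 68,823 + 27,143 = 95,966.
Unemployment rate = 2,549 / 68,823 = 3.70%.
Labor force participation rate = 68,823 / 95,966 = 71.72%.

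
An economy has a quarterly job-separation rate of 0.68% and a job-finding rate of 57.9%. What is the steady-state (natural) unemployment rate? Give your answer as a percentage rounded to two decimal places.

Steady-state unemployment rate ≈ 1.16%.

At steady state the flows balance: s·E = f·U, so U/(E+U) = s/(s+f).
u* = 0.68 / (0.68 + 57.9) = 0.68 / 58.58 = 1.16%.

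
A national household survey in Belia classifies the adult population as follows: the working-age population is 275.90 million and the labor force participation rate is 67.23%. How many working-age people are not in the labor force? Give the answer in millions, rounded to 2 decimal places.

About 90.41 million are not in the labor force.

Share not in the labor force = 1 − 0.6723 = 0.3277.
Not in labor force = 0.3277 × 275.90 ≈ 90.41 million.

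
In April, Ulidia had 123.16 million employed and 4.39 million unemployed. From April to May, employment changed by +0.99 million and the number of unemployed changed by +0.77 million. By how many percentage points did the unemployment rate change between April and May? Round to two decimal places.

April: labor force = 123.16 + 4.39 = 127.55; u = 4.39/127.55 = 3.44%.
May: labor force = 124.15 + 5.16 = 129.31; u = 5.16/129.31 = 3.99%.
Change = 3.99% − 3.44% = +0.55 pp.

The unemployment rate changed by +0.55 percentage points.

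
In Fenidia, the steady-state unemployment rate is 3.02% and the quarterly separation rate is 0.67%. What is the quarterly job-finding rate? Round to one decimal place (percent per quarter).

From u* = s/(s+f): f = s·(1−u)/u.
f = 0.67 × (1 − 0.0302) / 0.0302 = 0.6498 / 0.0302 ≈ 21.5% per quarter.

Job-finding rate ≈ 21.5% per quarter.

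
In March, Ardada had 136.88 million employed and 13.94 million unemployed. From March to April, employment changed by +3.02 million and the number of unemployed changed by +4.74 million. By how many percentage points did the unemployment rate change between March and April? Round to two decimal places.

The unemployment rate changed by +2.54 percentage points.

March: labor force = 136.88 + 13.94 = 150.82; u = 13.94/150.82 = 9.24%.
April: labor force = 139.90 + 18.68 = 158.58; u = 18.68/158.58 = 11.78%.
Change = 11.78% − 9.24% = +2.54 pp.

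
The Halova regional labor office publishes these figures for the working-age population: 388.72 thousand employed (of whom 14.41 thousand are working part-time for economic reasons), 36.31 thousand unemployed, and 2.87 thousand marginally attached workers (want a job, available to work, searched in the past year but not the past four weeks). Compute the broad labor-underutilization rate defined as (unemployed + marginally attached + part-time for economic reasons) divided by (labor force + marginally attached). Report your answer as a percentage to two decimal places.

Broad underutilization rate ≈ 12.52%.

Labor force = 388.72 + 36.31 = 425.03 thousand.
Numerator = 36.31 + 2.87 + 14.41 = 53.59 thousand.
Denominator = 425.03 + 2.87 = 427.90 thousand.
Broad rate = 53.59 / 427.90 = 12.52%.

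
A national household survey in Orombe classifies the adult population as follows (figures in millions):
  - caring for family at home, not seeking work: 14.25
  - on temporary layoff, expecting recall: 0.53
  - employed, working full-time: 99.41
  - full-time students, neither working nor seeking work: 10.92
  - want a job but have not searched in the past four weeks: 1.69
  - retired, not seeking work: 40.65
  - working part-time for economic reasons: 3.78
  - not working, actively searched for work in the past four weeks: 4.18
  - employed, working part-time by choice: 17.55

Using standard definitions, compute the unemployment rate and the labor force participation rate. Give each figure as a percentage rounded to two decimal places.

Unemployment rate ≈ 3.75%; labor force participation rate ≈ 65.01%.

Employed = 99.41 + 3.78 + 17.55 = 120.74 million (anyone who worked, including part-time for economic reasons, counts as employed).
Unemployed = 0.53 + 4.18 = 4.71 million (jobless and actively searching, or on temporary layoff).
Labor force = 120.74 + 4.71 = 125.45 million.
Not in labor force = 14.25 + 10.92 + 1.69 + 40.65 = 67.51 million (those not working and not actively searching are outside the labor force — including those who want a job but have given up searching).
Civilian working-age population = 125.45 + 67.51 = 192.96 million.
Unemployment rate = 4.71 / 125.45 = 3.75%.
Labor force participation rate = 125.45 / 192.96 = 65.01%.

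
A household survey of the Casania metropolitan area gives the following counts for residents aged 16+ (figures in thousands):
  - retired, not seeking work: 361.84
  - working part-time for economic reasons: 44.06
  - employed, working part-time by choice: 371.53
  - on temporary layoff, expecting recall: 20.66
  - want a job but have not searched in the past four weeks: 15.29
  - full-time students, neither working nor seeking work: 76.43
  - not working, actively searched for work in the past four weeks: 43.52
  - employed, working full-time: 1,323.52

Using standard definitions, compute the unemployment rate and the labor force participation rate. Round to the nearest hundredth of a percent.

Unemployment rate ≈ 3.56%; labor force participation rate ≈ 79.90%.

Employed = 44.06 + 371.53 + 1,323.52 = 1,739.11 thousand (anyone who worked, including part-time for economic reasons, counts as employed).
Unemployed = 20.66 + 43.52 = 64.18 thousand (jobless and actively searching, or on temporary layoff).
Labor force = 1,739.11 + 64.18 = 1,803.29 thousand.
Not in labor force = 361.84 + 15.29 + 76.43 = 453.56 thousand (those not working and not actively searching are outside the labor force — including those who want a job but have given up searching).
Civilian working-age population = 1,803.29 + 453.56 = 2,256.85 thousand.
Unemployment rate = 64.18 / 1,803.29 = 3.56%.
Labor force participation rate = 1,803.29 / 2,256.85 = 79.90%.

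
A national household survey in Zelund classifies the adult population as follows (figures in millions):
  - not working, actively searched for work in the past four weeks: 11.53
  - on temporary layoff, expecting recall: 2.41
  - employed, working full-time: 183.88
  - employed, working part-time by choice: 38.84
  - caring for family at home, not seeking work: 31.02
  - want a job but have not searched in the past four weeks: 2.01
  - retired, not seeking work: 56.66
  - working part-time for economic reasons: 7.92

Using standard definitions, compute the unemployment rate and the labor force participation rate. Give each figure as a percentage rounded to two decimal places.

Employed = 183.88 + 38.84 + 7.92 = 230.64 million (anyone who worked, including part-time for economic reasons, counts as employed).
Unemployed = 11.53 + 2.41 = 13.94 million (jobless and actively searching, or on temporary layoff).
Labor force = 230.64 + 13.94 = 244.58 million.
Not in labor force = 31.02 + 2.01 + 56.66 = 89.69 million (those not working and not actively searching are outside the labor force — including those who want a job but have given up searching).
Civilian working-age population = 244.58 + 89.69 = 334.27 million.
Unemployment rate = 13.94 / 244.58 = 5.70%.
Labor force participation rate = 244.58 / 334.27 = 73.17%.

Unemployment rate ≈ 5.70%; labor force participation rate ≈ 73.17%.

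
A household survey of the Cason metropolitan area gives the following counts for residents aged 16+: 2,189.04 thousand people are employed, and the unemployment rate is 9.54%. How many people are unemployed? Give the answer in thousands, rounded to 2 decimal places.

Let U be the number unemployed. The labor force is E + U, and U/(E+U) = 0.0954.
So U = 0.0954 × 2,189.04 / (1 − 0.0954) = 208.8344 / 0.9046 ≈ 230.86 thousand.

About 230.86 thousand are unemployed.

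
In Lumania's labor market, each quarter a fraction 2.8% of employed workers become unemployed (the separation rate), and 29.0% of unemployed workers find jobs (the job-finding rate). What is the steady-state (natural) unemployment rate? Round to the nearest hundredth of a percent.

Steady-state unemployment rate ≈ 8.81%.

At steady state the flows balance: s·E = f·U, so U/(E+U) = s/(s+f).
u* = 2.8 / (2.8 + 29.0) = 2.8 / 31.80 = 8.81%.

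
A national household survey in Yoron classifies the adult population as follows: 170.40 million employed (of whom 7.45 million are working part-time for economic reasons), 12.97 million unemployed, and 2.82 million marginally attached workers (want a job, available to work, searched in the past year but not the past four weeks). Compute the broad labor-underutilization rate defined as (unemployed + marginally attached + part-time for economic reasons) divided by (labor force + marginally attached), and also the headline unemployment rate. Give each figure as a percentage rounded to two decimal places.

Broad underutilization rate ≈ 12.48%; headline unemployment rate ≈ 7.07%.

Labor force = 170.40 + 12.97 = 183.37 million.
Numerator = 12.97 + 2.82 + 7.45 = 23.24 million.
Denominator = 183.37 + 2.82 = 186.19 million.
Broad rate = 23.24 / 186.19 = 12.48%.
Headline unemployment rate = 12.97 / 183.37 = 7.07%.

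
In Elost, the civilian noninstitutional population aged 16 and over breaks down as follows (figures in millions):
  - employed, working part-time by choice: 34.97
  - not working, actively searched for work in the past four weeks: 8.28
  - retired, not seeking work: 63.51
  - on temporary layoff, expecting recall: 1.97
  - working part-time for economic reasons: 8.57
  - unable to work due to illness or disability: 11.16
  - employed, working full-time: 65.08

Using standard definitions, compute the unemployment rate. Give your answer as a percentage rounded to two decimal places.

Unemployment rate ≈ 8.62%.

Employed = 34.97 + 8.57 + 65.08 = 108.62 million (anyone who worked, including part-time for economic reasons, counts as employed).
Unemployed = 8.28 + 1.97 = 10.25 million (jobless and actively searching, or on temporary layoff).
Labor force = 108.62 + 10.25 = 118.87 million.
Unemployment rate = 10.25 / 118.87 = 8.62%.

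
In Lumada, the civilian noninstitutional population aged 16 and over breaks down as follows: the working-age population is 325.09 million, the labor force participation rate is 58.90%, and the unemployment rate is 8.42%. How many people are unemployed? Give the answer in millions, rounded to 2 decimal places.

About 16.12 million are unemployed.

Labor force = 0.5890 × 325.09 = 191.48 million.
Unemployed = 0.0842 × 191.48 ≈ 16.12 million.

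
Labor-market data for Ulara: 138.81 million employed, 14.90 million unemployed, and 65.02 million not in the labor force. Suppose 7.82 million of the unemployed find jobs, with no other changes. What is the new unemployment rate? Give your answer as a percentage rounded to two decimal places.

New unemployment rate ≈ 4.61%.

Initially, labor force = 138.81 + 14.90 = 153.71 million, so u = 14.90/153.71 = 9.69%.
After the change, unemployed falls and employed rises by 7.82; labor force unchanged → E = 146.63, U = 7.08, labor force = 153.71 million.
New unemployment rate = 7.08 / 153.71 = 4.61%.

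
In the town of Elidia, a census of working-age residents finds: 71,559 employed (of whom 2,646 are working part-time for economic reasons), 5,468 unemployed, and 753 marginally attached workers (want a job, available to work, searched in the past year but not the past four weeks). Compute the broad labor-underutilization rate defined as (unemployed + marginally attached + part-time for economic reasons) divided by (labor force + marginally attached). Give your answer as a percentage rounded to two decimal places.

Labor force = 71,559 + 5,468 = 77,027.
Numerator = 5,468 + 753 + 2,646 = 8,867.
Denominator = 77,027 + 753 = 77,780.
Broad rate = 8,867 / 77,780 = 11.40%.

Broad underutilization rate ≈ 11.40%.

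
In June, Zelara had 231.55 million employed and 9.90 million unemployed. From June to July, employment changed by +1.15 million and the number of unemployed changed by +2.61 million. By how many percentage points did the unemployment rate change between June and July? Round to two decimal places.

June: labor force = 231.55 + 9.90 = 241.45; u = 9.90/241.45 = 4.10%.
July: labor force = 232.70 + 12.51 = 245.21; u = 12.51/245.21 = 5.10%.
Change = 5.10% − 4.10% = +1.00 pp.

The unemployment rate changed by +1.00 percentage points.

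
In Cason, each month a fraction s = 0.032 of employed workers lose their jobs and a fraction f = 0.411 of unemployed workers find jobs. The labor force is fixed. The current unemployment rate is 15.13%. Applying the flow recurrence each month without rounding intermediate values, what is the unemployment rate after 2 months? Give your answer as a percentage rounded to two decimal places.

With a fixed labor force, u_{t+1} = u_t + s·(1−u_t) − f·u_t = u_t·(1−s−f) + s.
Here 1−s−f = 0.557 and s = 0.032.
u_1 = 0.151300 × 0.557 + 0.032 = 0.116274.
u_2 = 0.116274 × 0.557 + 0.032 = 0.096765.

Unemployment rate after two months ≈ 9.68%.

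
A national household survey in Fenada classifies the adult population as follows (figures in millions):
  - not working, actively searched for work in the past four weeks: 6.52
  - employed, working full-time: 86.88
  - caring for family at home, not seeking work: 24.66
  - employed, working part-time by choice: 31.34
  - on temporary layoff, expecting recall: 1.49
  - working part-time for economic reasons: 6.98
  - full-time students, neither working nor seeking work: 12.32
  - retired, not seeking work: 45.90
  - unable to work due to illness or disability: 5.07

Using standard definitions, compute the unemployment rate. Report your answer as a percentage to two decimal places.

Employed = 86.88 + 31.34 + 6.98 = 125.20 million (anyone who worked, including part-time for economic reasons, counts as employed).
Unemployed = 6.52 + 1.49 = 8.01 million (jobless and actively searching, or on temporary layoff).
Labor force = 125.20 + 8.01 = 133.21 million.
Unemployment rate = 8.01 / 133.21 = 6.01%.

Unemployment rate ≈ 6.01%.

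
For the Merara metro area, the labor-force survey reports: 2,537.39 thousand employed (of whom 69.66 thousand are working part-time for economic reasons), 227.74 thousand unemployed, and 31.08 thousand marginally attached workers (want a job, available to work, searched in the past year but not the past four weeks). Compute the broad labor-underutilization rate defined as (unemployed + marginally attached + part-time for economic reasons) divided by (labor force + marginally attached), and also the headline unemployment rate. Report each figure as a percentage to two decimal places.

Labor force = 2,537.39 + 227.74 = 2,765.13 thousand.
Numerator = 227.74 + 31.08 + 69.66 = 328.48 thousand.
Denominator = 2,765.13 + 31.08 = 2,796.21 thousand.
Broad rate = 328.48 / 2,796.21 = 11.75%.
Headline unemployment rate = 227.74 / 2,765.13 = 8.24%.

Broad underutilization rate ≈ 11.75%; headline unemployment rate ≈ 8.24%.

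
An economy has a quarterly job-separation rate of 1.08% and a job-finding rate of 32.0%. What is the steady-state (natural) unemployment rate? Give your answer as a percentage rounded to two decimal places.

At steady state the flows balance: s·E = f·U, so U/(E+U) = s/(s+f).
u* = 1.08 / (1.08 + 32.0) = 1.08 / 33.08 = 3.26%.

Steady-state unemployment rate ≈ 3.26%.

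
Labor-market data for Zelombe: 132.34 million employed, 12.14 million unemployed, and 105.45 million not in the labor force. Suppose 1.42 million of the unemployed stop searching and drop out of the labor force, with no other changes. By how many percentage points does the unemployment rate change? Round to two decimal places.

Initially, labor force = 132.34 + 12.14 = 144.48 million, so u = 12.14/144.48 = 8.40%.
After the change, unemployed and labor force both fall by 1.42 → E = 132.34, U = 10.72, labor force = 143.06 million.
New unemployment rate = 10.72 / 143.06 = 7.49%.
Change = 7.49% − 8.40% = −0.91 percentage points.

The unemployment rate changes by −0.91 percentage points.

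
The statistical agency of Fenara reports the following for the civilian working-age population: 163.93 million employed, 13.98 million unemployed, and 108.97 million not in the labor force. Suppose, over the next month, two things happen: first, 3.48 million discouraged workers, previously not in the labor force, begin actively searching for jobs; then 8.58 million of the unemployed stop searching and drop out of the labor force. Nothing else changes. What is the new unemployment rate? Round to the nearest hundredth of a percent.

New unemployment rate ≈ 5.14%.

Initially, labor force = 163.93 + 13.98 = 177.91 million, so u = 13.98/177.91 = 7.86%.
After the first change, unemployed and labor force both rise by 3.48 → E = 163.93, U = 17.46, labor force = 181.39 million.
After the second change, unemployed and labor force both fall by 8.58 → E = 163.93, U = 8.88, labor force = 172.81 million.
New unemployment rate = 8.88 / 172.81 = 5.14%.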